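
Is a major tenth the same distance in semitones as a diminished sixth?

No

A major tenth spans 16 semitones; a diminished sixth spans 7 semitones. They differ by 9.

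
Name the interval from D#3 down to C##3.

m2

Descending from D#3 to C##3 is the same interval as ascending C##3 to D#3.
C to D spans two letter names (C-D), so the interval is some kind of second.
C##3 to D#3 is 1 semitone, a half step short of the major second (2), so this is minor.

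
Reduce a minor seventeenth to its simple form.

Take out 2 octaves (14 from the number): 17 − 14 = 3.
That makes a minor seventeenth a compound minor third — 2 octaves plus a minor third.

minor 3rd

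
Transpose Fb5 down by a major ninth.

Ebb4

Two letters down from F (plus an octave) reaches E.
A major ninth is 14 semitones; 14 semitones down from Fb5 gives Ebb4.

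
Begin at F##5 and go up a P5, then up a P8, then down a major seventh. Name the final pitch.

Up a perfect fifth from F##5: C##6 (7 semitones up).
A perfect octave up from C##6 is C##7.
A major seventh down from C##7 is D#6.

D#6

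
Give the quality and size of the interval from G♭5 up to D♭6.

G to D spans five letter names (G-A-B-C-D), so the interval is some kind of fifth.
Counting semitones, Gb5→Db6 is 7, which is the perfect fifth.

perfect 5th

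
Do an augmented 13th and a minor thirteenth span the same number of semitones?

No

An augmented thirteenth spans 22 semitones; a minor thirteenth spans 20 semitones. They differ by 2.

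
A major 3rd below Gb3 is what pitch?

The third takes the letter from G down to E.
A major third is 4 semitones; 4 semitones down from Gb3 gives Ebb3.

Ebb3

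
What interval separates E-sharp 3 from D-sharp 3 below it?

Descending from E#3 to D#3 is the same interval as ascending D#3 to E#3.
D to E spans two letter names (D-E) — that makes it a second of some quality.
D#3 to E#3 is 2 semitones, matching the major second exactly, so the quality is major.

M2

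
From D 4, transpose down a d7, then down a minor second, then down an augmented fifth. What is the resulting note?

G sharp 2

A diminished seventh down from D4 is E#3.
A minor second down from E#3 is D##3.
Down an augmented fifth from D##3: G#2 (8 semitones down).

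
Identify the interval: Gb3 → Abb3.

G to A spans two letter names (G-A) — that makes it a second of some quality.
Gb3 to Abb3 is 1 semitone, a half step short of the major second (2), so this is minor.

minor second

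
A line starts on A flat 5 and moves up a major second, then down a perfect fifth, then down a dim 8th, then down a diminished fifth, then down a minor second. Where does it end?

Ab5 up a major second → Bb5 (2 semitones).
Bb5 down a perfect fifth → Eb5 (7 semitones).
Eb5 down a diminished octave → E4 (11 semitones).
A diminished fifth down from E4 is A#3.
Down a minor second from A#3: G##3 (1 semitone down).

G double-sharp 3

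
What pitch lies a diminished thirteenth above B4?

The thirteenth's letter: B up six letter names plus an octave → G.
A diminished thirteenth spans 19 semitones, so from B4 the target pitch is Gb6.

Gb6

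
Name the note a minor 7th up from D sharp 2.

C sharp 3

Seven letter names up from D: C.
A minor seventh is 10 semitones; 10 semitones up from D#2 gives C#3.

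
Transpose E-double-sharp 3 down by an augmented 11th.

B-sharp 1

Four letters down from E (plus an octave) reaches B.
An augmented eleventh spans 18 semitones, so from E##3 the target pitch is B#1.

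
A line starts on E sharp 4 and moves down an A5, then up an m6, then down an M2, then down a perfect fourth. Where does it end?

B flat 3

E#4 down an augmented fifth → A3 (8 semitones).
A3 up a minor sixth → F4 (8 semitones).
F4 down a major second → Eb4 (2 semitones).
A perfect fourth down from Eb4 is Bb3.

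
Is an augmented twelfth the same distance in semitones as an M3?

20 semitones (augmented twelfth) vs 4 semitones (major third): not equal.

No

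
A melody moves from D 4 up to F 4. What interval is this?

minor 3rd

D to F spans three letter names (D-E-F), so the interval is some kind of third.
At 3 semitones, D4→F4 falls one short of a major third: minor.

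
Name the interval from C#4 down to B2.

M9

Descending from C#4 to B2 is the same interval as ascending B2 to C#4.
B to C spans two letter names (B-C), plus an octave: a ninth.
Counting semitones, B2→C#4 is 14, which is the major ninth.
(Equivalently, a compound major second: a major second plus an octave.)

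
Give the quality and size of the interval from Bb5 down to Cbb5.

augmented seventh

Descending from Bb5 to Cbb5 is the same interval as ascending Cbb5 to Bb5.
C to B spans seven letter names (C-D-E-F-G-A-B), so the interval is some kind of seventh.
Cbb5 to Bb5 spans 12 semitones — one semitone wider than the major seventh (11) — giving an augmented seventh.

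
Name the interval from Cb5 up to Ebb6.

minor 10th

C to E spans three letter names (C-D-E), plus an octave: a tenth.
Cb5 to Ebb6 is 15 semitones, a half step short of the major tenth (16), so this is minor.
(Equivalently, a compound minor third: a minor third plus an octave.)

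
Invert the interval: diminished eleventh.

augmented fifth

First reduce the compound diminished eleventh to its simple form, a diminished fourth.
Inverted interval numbers add to nine, so a fourth pairs with a fifth (4 + 5 = 9).
The quality also flips — diminished becomes augmented — giving an augmented fifth.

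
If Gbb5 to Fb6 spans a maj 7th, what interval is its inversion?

Interval numbers invert to sum to nine: 7 + 2 = 9, so a seventh inverts to a second.
The quality also flips — major becomes minor — giving a minor second.

minor second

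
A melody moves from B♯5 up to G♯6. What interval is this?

m6

B to G spans six letter names (B-C-D-E-F-G) — that makes it a sixth of some quality.
A major sixth would be 9 semitones, but B#5 to G#6 is 8 — one semitone narrower, making it a minor sixth.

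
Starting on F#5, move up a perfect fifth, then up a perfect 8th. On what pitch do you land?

Up a perfect fifth from F#5: C#6 (7 semitones up).
A perfect octave up from C#6 is C#7.

C#7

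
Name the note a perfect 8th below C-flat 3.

For an octave the letter name doesn't change: still C, an octave down.
A perfect octave spans 12 semitones, so from Cb3 the target pitch is Cb2.

C-flat 2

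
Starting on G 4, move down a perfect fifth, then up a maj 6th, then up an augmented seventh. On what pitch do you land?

A perfect fifth down from G4 is C4.
A major sixth up from C4 is A4.
An augmented seventh up from A4 is G##5.

G double-sharp 5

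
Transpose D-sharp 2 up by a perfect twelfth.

A-sharp 3

The twelfth's letter: D up five letter names plus an octave → A.
Moving 19 semitones up from D#2 (the size of a perfect twelfth) reaches A#3.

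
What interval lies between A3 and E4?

perfect fifth

A to E spans five letter names (A-B-C-D-E) — that makes it a fifth of some quality.
A3 to E4 is 7 semitones, matching the perfect fifth exactly, so the quality is perfect.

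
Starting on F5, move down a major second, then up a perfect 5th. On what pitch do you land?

Down a major second from F5: Eb5 (2 semitones down).
Up a perfect fifth from Eb5: Bb5 (7 semitones up).

Bb5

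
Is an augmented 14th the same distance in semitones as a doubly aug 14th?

24 semitones (augmented fourteenth) vs 25 semitones (doubly augmented fourteenth): not equal.

No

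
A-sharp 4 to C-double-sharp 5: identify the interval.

A to C spans three letter names (A-B-C), so the interval is some kind of third.
Counting semitones, A#4→C##5 is 4, which is the major third.

M3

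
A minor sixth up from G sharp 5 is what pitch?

E 6

Counting six letter names up from G lands on E.
A minor sixth is 8 semitones; 8 semitones up from G#5 gives E6.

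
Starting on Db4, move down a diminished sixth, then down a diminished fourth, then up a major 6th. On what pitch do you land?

A##3

Down a diminished sixth from Db4: F#3 (7 semitones down).
F#3 down a diminished fourth → C##3 (4 semitones).
A major sixth up from C##3 is A##3.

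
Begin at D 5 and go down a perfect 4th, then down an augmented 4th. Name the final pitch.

E flat 4

Down a perfect fourth from D5: A4 (5 semitones down).
An augmented fourth down from A4 is Eb4.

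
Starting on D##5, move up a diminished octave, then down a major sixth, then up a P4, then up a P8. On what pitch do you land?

A diminished octave up from D##5 is D#6.
A major sixth down from D#6 is F#5.
A perfect fourth up from F#5 is B5.
B5 up a perfect octave → B6 (12 semitones).

B6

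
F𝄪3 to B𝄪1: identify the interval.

d12

Descending from F##3 to B##1 is the same interval as ascending B##1 to F##3.
B to F spans five letter names (B-C-D-E-F), plus an octave — that makes it a twelfth of some quality.
A perfect twelfth would be 19 semitones; B##1 to F##3 is 18, one semitone narrower, so the interval is diminished.
(Equivalently, a compound diminished fifth: a diminished fifth plus an octave.)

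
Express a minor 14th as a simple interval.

minor 7th

Take out an octave (7 from the number): 14 − 7 = 7.
That makes a minor fourteenth a compound minor seventh — an octave plus a minor seventh.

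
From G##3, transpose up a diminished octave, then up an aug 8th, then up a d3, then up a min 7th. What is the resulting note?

Up a diminished octave from G##3: G#4 (11 semitones up).
Up an augmented octave from G#4: G##5 (13 semitones up).
A diminished third up from G##5 is B5.
B5 up a minor seventh → A6 (10 semitones).

A6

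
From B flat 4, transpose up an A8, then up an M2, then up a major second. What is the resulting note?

D sharp 6

An augmented octave up from Bb4 is B5.
Up a major second from B5: C#6 (2 semitones up).
Up a major second from C#6: D#6 (2 semitones up).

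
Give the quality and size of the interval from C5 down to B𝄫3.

augmented ninth

Descending from C5 to Bbb3 is the same interval as ascending Bbb3 to C5.
B to C spans two letter names (B-C), plus an octave — that makes it a ninth of some quality.
A major ninth would be 14 semitones; Bbb3 to C5 is 15, one semitone wider, so the interval is augmented.
(Equivalently, a compound augmented second: an augmented second plus an octave.)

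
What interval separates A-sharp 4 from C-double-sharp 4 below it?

minor sixth

Descending from A#4 to C##4 is the same interval as ascending C##4 to A#4.
C to A spans six letter names (C-D-E-F-G-A), so the interval is some kind of sixth.
At 8 semitones, C##4→A#4 falls one short of a major sixth: minor.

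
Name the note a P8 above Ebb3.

The letter stays E (same as the start), shifted an octave up.
A perfect octave spans 12 semitones, so from Ebb3 the target pitch is Ebb4.

Ebb4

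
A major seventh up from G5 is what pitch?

The seventh takes the letter from G up to F.
A major seventh is 11 semitones; 11 semitones up from G5 gives F#6.

F#6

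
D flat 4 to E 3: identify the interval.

diminished seventh

Descending from Db4 to E3 is the same interval as ascending E3 to Db4.
E to D spans seven letter names (E-F-G-A-B-C-D): a seventh.
The major seventh is 11 semitones; here we have 9, two semitones narrower: diminished.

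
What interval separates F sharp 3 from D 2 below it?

major tenth

Descending from F#3 to D2 is the same interval as ascending D2 to F#3.
D to F spans three letter names (D-E-F), plus an octave, so the interval is some kind of tenth.
D2 to F#3 is 16 semitones, matching the major tenth exactly, so the quality is major.
(Equivalently, a compound major third: a major third plus an octave.)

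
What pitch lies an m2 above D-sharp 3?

The second takes the letter from D up to E.
Moving 1 semitone up from D#3 (the size of a minor second) reaches E3.

E 3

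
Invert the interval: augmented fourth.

Inverted interval numbers add to nine, so a fourth pairs with a fifth (4 + 5 = 9).
And augmented becomes diminished under inversion, so we get a diminished fifth.

diminished fifth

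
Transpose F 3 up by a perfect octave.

F 4

An octave keeps the letter name F, an octave up from F.
A perfect octave is 12 semitones; 12 semitones up from F3 gives F4.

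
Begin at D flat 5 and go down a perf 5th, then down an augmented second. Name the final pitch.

F double-flat 4

A perfect fifth down from Db5 is Gb4.
Down an augmented second from Gb4: Fbb4 (3 semitones down).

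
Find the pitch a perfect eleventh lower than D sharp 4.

A sharp 2

The eleventh's letter: D down four letter names plus an octave → A.
Moving 17 semitones down from D#4 (the size of a perfect eleventh) reaches A#2.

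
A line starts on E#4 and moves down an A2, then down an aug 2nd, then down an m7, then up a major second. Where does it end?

Down an augmented second from E#4: D4 (3 semitones down).
D4 down an augmented second → Cb4 (3 semitones).
Cb4 down a minor seventh → Db3 (10 semitones).
Db3 up a major second → Eb3 (2 semitones).

Eb3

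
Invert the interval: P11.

perfect 5th

First reduce the compound perfect eleventh to its simple form, a perfect fourth.
Inverted interval numbers add to nine, so a fourth pairs with a fifth (4 + 5 = 9).
And perfect stays perfect under inversion, so we get a perfect fifth.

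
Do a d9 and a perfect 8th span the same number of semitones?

Yes

A diminished ninth = 12 semitones = a perfect octave; enharmonically equal.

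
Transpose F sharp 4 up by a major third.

A sharp 4

Three letter names up from F: A.
A major third is 4 semitones; 4 semitones up from F#4 gives A#4.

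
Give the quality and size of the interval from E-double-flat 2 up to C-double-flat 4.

minor thirteenth

E to C spans six letter names (E-F-G-A-B-C), plus an octave — that makes it a thirteenth of some quality.
At 20 semitones, Ebb2→Cbb4 falls one short of a major thirteenth: minor.
(Equivalently, a compound minor sixth: a minor sixth plus an octave.)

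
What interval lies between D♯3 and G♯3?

P4

D to G spans four letter names (D-E-F-G) — that makes it a fourth of some quality.
Counting semitones, D#3→G#3 is 5, which is the perfect fourth.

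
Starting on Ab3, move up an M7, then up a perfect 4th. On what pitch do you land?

Ab3 up a major seventh → G4 (11 semitones).
G4 up a perfect fourth → C5 (5 semitones).

C5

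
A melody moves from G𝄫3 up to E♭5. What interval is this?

G to E spans six letter names (G-A-B-C-D-E), plus an octave — that makes it a thirteenth of some quality.
The major thirteenth is 21 semitones; here we have 22, one semitone wider: augmented.
(Equivalently, a compound augmented sixth: an augmented sixth plus an octave.)

augmented thirteenth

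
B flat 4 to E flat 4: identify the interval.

Descending from Bb4 to Eb4 is the same interval as ascending Eb4 to Bb4.
E to B spans five letter names (E-F-G-A-B): a fifth.
The perfect fifth spans 7 semitones, and Eb4 to Bb4 is exactly 7 semitones — so this is a perfect fifth.

P5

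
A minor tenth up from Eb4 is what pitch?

Gb5

The tenth's letter: E up three letter names plus an octave → G.
A minor tenth is 15 semitones; 15 semitones up from Eb4 gives Gb5.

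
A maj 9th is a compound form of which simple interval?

Each octave removed subtracts seven from the number: 9 − 7 = 2.
That makes a major ninth a compound major second — an octave plus a major second.

major second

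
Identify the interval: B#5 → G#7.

m13

B to G spans six letter names (B-C-D-E-F-G), plus an octave — that makes it a thirteenth of some quality.
A major thirteenth would be 21 semitones, but B#5 to G#7 is 20 — one semitone narrower, making it a minor thirteenth.
(Equivalently, a compound minor sixth: a minor sixth plus an octave.)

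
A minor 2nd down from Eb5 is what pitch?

Two letter names down from E: D.
Moving 1 semitone down from Eb5 (the size of a minor second) reaches D5.

D5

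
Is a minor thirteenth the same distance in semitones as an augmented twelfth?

A minor thirteenth = 20 semitones = an augmented twelfth; enharmonically equal.

Yes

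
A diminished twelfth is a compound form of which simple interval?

Take out an octave (7 from the number): 12 − 7 = 5.
Quality carries through unchanged, so the simple form is a diminished fifth.

diminished 5th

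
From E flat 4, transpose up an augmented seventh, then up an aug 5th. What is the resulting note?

Eb4 up an augmented seventh → D#5 (12 semitones).
An augmented fifth up from D#5 is A##5.

A double-sharp 5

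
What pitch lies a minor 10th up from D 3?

Three letters up from D (plus an octave) reaches F.
Moving 15 semitones up from D3 (the size of a minor tenth) reaches F4.

F 4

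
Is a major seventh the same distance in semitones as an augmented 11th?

No

A major seventh spans 11 semitones; an augmented eleventh spans 18 semitones. They differ by 7.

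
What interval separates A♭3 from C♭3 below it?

major sixth

Descending from Ab3 to Cb3 is the same interval as ascending Cb3 to Ab3.
C to A spans six letter names (C-D-E-F-G-A) — that makes it a sixth of some quality.
The major sixth spans 9 semitones, and Cb3 to Ab3 is exactly 9 semitones — so this is a major sixth.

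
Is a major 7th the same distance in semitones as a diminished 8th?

A major seventh = 11 semitones = a diminished octave; enharmonically equal.

Yes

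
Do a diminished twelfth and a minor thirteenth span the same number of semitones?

No

A diminished twelfth spans 18 semitones; a minor thirteenth spans 20 semitones. They differ by 2.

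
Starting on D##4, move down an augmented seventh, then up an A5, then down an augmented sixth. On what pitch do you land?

D3

Down an augmented seventh from D##4: E3 (12 semitones down).
An augmented fifth up from E3 is B#3.
B#3 down an augmented sixth → D3 (10 semitones).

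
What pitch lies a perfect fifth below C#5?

F#4

The fifth takes the letter from C down to F.
Moving 7 semitones down from C#5 (the size of a perfect fifth) reaches F#4.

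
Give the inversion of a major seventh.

Inverted interval numbers add to nine, so a seventh pairs with a second (7 + 2 = 9).
Quality inverts too: major becomes minor. That makes the inversion a minor second.

minor second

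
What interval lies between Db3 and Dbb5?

D to D is the same letter name, plus 2 octaves, so the interval is some kind of fifteenth.
A perfect fifteenth would be 24 semitones; Db3 to Dbb5 is 23, one semitone narrower, so the interval is diminished.
(Equivalently, a compound diminished octave: a diminished octave plus an octave.)

diminished fifteenth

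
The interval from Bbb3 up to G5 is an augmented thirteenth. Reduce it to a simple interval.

Each octave removed subtracts seven from the number: 13 − 7 = 6.
So an augmented thirteenth is an octave plus an augmented sixth. The quality is unchanged.

A6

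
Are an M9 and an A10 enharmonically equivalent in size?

No

14 semitones (major ninth) vs 17 semitones (augmented tenth): not equal.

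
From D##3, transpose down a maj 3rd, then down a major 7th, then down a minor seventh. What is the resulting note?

D##3 down a major third → B#2 (4 semitones).
Down a major seventh from B#2: C#2 (11 semitones down).
Down a minor seventh from C#2: D#1 (10 semitones down).

D#1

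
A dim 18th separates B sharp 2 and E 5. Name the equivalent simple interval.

Take out 2 octaves (14 from the number): 18 − 14 = 4.
That makes a diminished eighteenth a compound diminished fourth — 2 octaves plus a diminished fourth.

d4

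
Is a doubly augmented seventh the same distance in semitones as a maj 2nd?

A doubly augmented seventh spans 13 semitones; a major second spans 2 semitones. They differ by 11.

No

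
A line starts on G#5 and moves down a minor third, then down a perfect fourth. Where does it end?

G#5 down a minor third → E#5 (3 semitones).
A perfect fourth down from E#5 is B#4.

B#4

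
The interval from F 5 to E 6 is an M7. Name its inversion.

minor 2nd

Interval numbers invert to sum to nine: 7 + 2 = 9, so a seventh inverts to a second.
The quality also flips — major becomes minor — giving a minor second.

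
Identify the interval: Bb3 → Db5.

B to D spans three letter names (B-C-D), plus an octave, so the interval is some kind of tenth.
At 15 semitones, Bb3→Db5 falls one short of a major tenth: minor.
(Equivalently, a compound minor third: a minor third plus an octave.)

minor 10th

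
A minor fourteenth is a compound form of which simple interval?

minor 7th

Each octave removed subtracts seven from the number: 14 − 7 = 7.
That makes a minor fourteenth a compound minor seventh — an octave plus a minor seventh.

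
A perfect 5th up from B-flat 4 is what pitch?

The fifth takes the letter from B up to F.
Moving 7 semitones up from Bb4 (the size of a perfect fifth) reaches F5.

F 5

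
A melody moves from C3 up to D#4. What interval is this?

C to D spans two letter names (C-D), plus an octave: a ninth.
A major ninth would be 14 semitones; C3 to D#4 is 15, one semitone wider, so the interval is augmented.
(Equivalently, a compound augmented second: an augmented second plus an octave.)

augmented ninth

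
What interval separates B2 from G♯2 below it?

Descending from B2 to G#2 is the same interval as ascending G#2 to B2.
G to B spans three letter names (G-A-B), so the interval is some kind of third.
At 3 semitones, G#2→B2 falls one short of a major third: minor.

minor third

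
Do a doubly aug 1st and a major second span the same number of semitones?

Yes

A doubly augmented unison spans 2 semitones, and a major second also spans 2 semitones — they're enharmonic.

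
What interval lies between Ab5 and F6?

A to F spans six letter names (A-B-C-D-E-F), so the interval is some kind of sixth.
Counting semitones, Ab5→F6 is 9, which is the major sixth.

major sixth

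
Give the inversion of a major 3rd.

minor sixth

Inverted interval numbers add to nine, so a third pairs with a sixth (3 + 6 = 9).
The quality also flips — major becomes minor — giving a minor sixth.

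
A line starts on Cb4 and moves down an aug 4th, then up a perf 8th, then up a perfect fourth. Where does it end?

Cb4 down an augmented fourth → Gbb3 (6 semitones).
Gbb3 up a perfect octave → Gbb4 (12 semitones).
Up a perfect fourth from Gbb4: Cbb5 (5 semitones up).

Cbb5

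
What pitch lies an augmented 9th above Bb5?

Counting two letter names plus an octave up from B lands on C.
An augmented ninth spans 15 semitones, so from Bb5 the target pitch is C#7.

C#7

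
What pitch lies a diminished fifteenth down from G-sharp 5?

A fifteenth keeps the letter name G, two octaves down from G.
Moving 23 semitones down from G#5 (the size of a diminished fifteenth) reaches G##3.

G-double-sharp 3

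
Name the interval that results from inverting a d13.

First reduce the compound diminished thirteenth to its simple form, a diminished sixth.
The rule of nine gives the new number: 9 − 6 = 3, so a sixth becomes a third.
The quality also flips — diminished becomes augmented — giving an augmented third.

augmented third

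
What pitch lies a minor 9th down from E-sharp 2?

D-double-sharp 1

The ninth's letter: E down two letter names plus an octave → D.
A minor ninth spans 13 semitones, so from E#2 the target pitch is D##1.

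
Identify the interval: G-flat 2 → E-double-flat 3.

G to E spans six letter names (G-A-B-C-D-E) — that makes it a sixth of some quality.
A major sixth would be 9 semitones, but Gb2 to Ebb3 is 8 — one semitone narrower, making it a minor sixth.

minor sixth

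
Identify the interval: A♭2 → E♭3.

perfect fifth

A to E spans five letter names (A-B-C-D-E), so the interval is some kind of fifth.
Ab2 to Eb3 is 7 semitones, matching the perfect fifth exactly, so the quality is perfect.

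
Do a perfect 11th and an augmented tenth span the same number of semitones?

Both span 17 semitones: a perfect eleventh and an augmented tenth are the same chromatic distance.

Yes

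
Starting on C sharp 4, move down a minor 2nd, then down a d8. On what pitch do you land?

C#4 down a minor second → B#3 (1 semitone).
A diminished octave down from B#3 is B##2.

B double-sharp 2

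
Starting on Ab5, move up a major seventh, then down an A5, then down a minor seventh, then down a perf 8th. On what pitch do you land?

A major seventh up from Ab5 is G6.
An augmented fifth down from G6 is Cb6.
Cb6 down a minor seventh → Db5 (10 semitones).
A perfect octave down from Db5 is Db4.

Db4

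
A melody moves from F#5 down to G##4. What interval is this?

diminished seventh

Descending from F#5 to G##4 is the same interval as ascending G##4 to F#5.
G to F spans seven letter names (G-A-B-C-D-E-F): a seventh.
The major seventh is 11 semitones; here we have 9, two semitones narrower: diminished.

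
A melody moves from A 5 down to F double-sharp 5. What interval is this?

diminished third

Descending from A5 to F##5 is the same interval as ascending F##5 to A5.
F to A spans three letter names (F-G-A): a third.
F##5 to A5 spans 2 semitones — two semitones narrower than the major third (4) — giving a diminished third.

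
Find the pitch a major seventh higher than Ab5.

The seventh takes the letter from A up to G.
A major seventh spans 11 semitones, so from Ab5 the target pitch is G6.

G6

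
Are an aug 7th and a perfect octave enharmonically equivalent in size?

An augmented seventh = 12 semitones = a perfect octave; enharmonically equal.

Yes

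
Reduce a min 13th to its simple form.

Each octave removed subtracts seven from the number: 13 − 7 = 6.
That makes a minor thirteenth a compound minor sixth — an octave plus a minor sixth.

minor sixth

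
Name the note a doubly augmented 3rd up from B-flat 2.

D-double-sharp 3

The third takes the letter from B up to D.
A doubly augmented third is 6 semitones; 6 semitones up from Bb2 gives D##3.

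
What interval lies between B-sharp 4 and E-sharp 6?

P11

B to E spans four letter names (B-C-D-E), plus an octave — that makes it an eleventh of some quality.
Counting semitones, B#4→E#6 is 17, which is the perfect eleventh.
(Equivalently, a compound perfect fourth: a perfect fourth plus an octave.)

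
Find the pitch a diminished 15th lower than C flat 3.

For a fifteenth the letter name doesn't change: still C, two octaves down.
Moving 23 semitones down from Cb3 (the size of a diminished fifteenth) reaches C1.

C 1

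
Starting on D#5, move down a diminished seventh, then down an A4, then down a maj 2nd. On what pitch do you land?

A diminished seventh down from D#5 is E##4.
E##4 down an augmented fourth → B#3 (6 semitones).
Down a major second from B#3: A#3 (2 semitones down).

A#3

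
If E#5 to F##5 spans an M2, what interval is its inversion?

minor seventh

Inverted interval numbers add to nine, so a second pairs with a seventh (2 + 7 = 9).
The quality also flips — major becomes minor — giving a minor seventh.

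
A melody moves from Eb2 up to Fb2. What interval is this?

m2

E to F spans two letter names (E-F), so the interval is some kind of second.
At 1 semitone, Eb2→Fb2 falls one short of a major second: minor.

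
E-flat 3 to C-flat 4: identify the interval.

minor 6th

E to C spans six letter names (E-F-G-A-B-C) — that makes it a sixth of some quality.
At 8 semitones, Eb3→Cb4 falls one short of a major sixth: minor.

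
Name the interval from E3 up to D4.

E to D spans seven letter names (E-F-G-A-B-C-D) — that makes it a seventh of some quality.
At 10 semitones, E3→D4 falls one short of a major seventh: minor.

minor 7th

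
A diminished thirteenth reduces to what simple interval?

Each octave removed subtracts seven from the number: 13 − 7 = 6.
Quality carries through unchanged, so the simple form is a diminished sixth.

diminished 6th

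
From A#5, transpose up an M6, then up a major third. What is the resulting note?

A major sixth up from A#5 is F##6.
A major third up from F##6 is A##6.

A##6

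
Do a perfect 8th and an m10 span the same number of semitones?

12 semitones (perfect octave) vs 15 semitones (minor tenth): not equal.

No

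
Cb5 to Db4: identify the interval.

Descending from Cb5 to Db4 is the same interval as ascending Db4 to Cb5.
D to C spans seven letter names (D-E-F-G-A-B-C), so the interval is some kind of seventh.
A major seventh would be 11 semitones, but Db4 to Cb5 is 10 — one semitone narrower, making it a minor seventh.

minor seventh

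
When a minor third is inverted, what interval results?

Interval numbers invert to sum to nine: 3 + 6 = 9, so a third inverts to a sixth.
Quality inverts too: minor becomes major. That makes the inversion a major sixth.

major sixth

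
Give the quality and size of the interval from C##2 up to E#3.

C to E spans three letter names (C-D-E), plus an octave — that makes it a tenth of some quality.
C##2 to E#3 is 15 semitones, a half step short of the major tenth (16), so this is minor.
(Equivalently, a compound minor third: a minor third plus an octave.)

minor tenth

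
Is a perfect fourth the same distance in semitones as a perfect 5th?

No

A perfect fourth spans 5 semitones; a perfect fifth spans 7 semitones. They differ by 2.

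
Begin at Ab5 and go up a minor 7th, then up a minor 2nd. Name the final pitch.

A minor seventh up from Ab5 is Gb6.
A minor second up from Gb6 is Abb6.

Abb6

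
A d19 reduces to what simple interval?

Subtracting seven from the interval number removes an octave: 19 − 14 = 5.
That makes a diminished nineteenth a compound diminished fifth — 2 octaves plus a diminished fifth.

d5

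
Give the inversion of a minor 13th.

First reduce the compound minor thirteenth to its simple form, a minor sixth.
Inverted interval numbers add to nine, so a sixth pairs with a third (6 + 3 = 9).
Quality inverts too: minor becomes major. That makes the inversion a major third.

major 3rd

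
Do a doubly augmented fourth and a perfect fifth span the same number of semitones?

Yes

A doubly augmented fourth spans 7 semitones, and a perfect fifth also spans 7 semitones — they're enharmonic.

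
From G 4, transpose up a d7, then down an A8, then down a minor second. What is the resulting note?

A diminished seventh up from G4 is Fb5.
Fb5 down an augmented octave → Fbb4 (13 semitones).
A minor second down from Fbb4 is Ebb4.

E double-flat 4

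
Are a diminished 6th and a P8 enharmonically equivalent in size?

No

A diminished sixth is 7 semitones but a perfect octave is 12 semitones — different sizes.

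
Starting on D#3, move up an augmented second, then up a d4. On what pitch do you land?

Up an augmented second from D#3: E##3 (3 semitones up).
Up a diminished fourth from E##3: A#3 (4 semitones up).

A#3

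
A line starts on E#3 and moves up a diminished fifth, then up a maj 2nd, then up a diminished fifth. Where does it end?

G4

Up a diminished fifth from E#3: B3 (6 semitones up).
B3 up a major second → C#4 (2 semitones).
C#4 up a diminished fifth → G4 (6 semitones).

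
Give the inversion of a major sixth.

The rule of nine gives the new number: 9 − 6 = 3, so a sixth becomes a third.
And major becomes minor under inversion, so we get a minor third.

m3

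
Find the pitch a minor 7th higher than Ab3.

Gb4

Seven letter names up from A: G.
A minor seventh is 10 semitones; 10 semitones up from Ab3 gives Gb4.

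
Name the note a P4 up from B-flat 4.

Counting four letter names up from B lands on E.
A perfect fourth spans 5 semitones, so from Bb4 the target pitch is Eb5.

E-flat 5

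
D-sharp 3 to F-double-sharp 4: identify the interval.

major tenth

D to F spans three letter names (D-E-F), plus an octave: a tenth.
The major tenth spans 16 semitones, and D#3 to F##4 is exactly 16 semitones — so this is a major tenth.
(Equivalently, a compound major third: a major third plus an octave.)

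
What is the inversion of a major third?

Inverted interval numbers add to nine, so a third pairs with a sixth (3 + 6 = 9).
And major becomes minor under inversion, so we get a minor sixth.

minor sixth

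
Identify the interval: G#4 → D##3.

diminished eleventh

Descending from G#4 to D##3 is the same interval as ascending D##3 to G#4.
D to G spans four letter names (D-E-F-G), plus an octave, so the interval is some kind of eleventh.
The perfect eleventh is 17 semitones; here we have 16, one semitone narrower: diminished.
(Equivalently, a compound diminished fourth: a diminished fourth plus an octave.)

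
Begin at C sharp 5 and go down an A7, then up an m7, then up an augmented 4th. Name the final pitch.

F 5

C#5 down an augmented seventh → Db4 (12 semitones).
Db4 up a minor seventh → Cb5 (10 semitones).
An augmented fourth up from Cb5 is F5.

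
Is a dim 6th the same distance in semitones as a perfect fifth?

Both span 7 semitones: a diminished sixth and a perfect fifth are the same chromatic distance.

Yes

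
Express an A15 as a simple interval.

augmented octave

Take out an octave (7 from the number): 15 − 7 = 8.
Quality carries through unchanged, so the simple form is an augmented octave.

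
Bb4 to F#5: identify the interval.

B to F spans five letter names (B-C-D-E-F) — that makes it a fifth of some quality.
A perfect fifth would be 7 semitones; Bb4 to F#5 is 8, one semitone wider, so the interval is augmented.

A5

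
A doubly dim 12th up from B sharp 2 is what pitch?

F 4

Counting five letter names plus an octave up from B lands on F.
Moving 17 semitones up from B#2 (the size of a doubly diminished twelfth) reaches F4.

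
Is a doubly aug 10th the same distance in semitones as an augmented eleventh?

A doubly augmented tenth = 18 semitones = an augmented eleventh; enharmonically equal.

Yes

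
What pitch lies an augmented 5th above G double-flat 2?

D flat 3

Counting five letter names up from G lands on D.
Moving 8 semitones up from Gbb2 (the size of an augmented fifth) reaches Db3.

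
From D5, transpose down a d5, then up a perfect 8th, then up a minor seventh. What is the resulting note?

F#6

Down a diminished fifth from D5: G#4 (6 semitones down).
A perfect octave up from G#4 is G#5.
Up a minor seventh from G#5: F#6 (10 semitones up).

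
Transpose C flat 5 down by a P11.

G flat 3

Four letters down from C (plus an octave) reaches G.
A perfect eleventh spans 17 semitones, so from Cb5 the target pitch is Gb3.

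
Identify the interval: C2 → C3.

C to C is the same letter name, plus an octave, so the interval is some kind of octave.
Counting semitones, C2→C3 is 12, which is the perfect octave.

perfect octave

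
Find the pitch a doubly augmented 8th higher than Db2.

The letter stays D (same as the start), shifted an octave up.
A doubly augmented octave spans 14 semitones, so from Db2 the target pitch is D#3.

D#3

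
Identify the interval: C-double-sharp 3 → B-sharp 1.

major ninth

Descending from C##3 to B#1 is the same interval as ascending B#1 to C##3.
B to C spans two letter names (B-C), plus an octave — that makes it a ninth of some quality.
The major ninth spans 14 semitones, and B#1 to C##3 is exactly 14 semitones — so this is a major ninth.
(Equivalently, a compound major second: a major second plus an octave.)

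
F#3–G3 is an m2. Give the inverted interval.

M7

The rule of nine gives the new number: 9 − 2 = 7, so a second becomes a seventh.
The quality also flips — minor becomes major — giving a major seventh.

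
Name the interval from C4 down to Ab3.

Descending from C4 to Ab3 is the same interval as ascending Ab3 to C4.
A to C spans three letter names (A-B-C): a third.
The major third spans 4 semitones, and Ab3 to C4 is exactly 4 semitones — so this is a major third.

major third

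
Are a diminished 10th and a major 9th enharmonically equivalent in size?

Yes

A diminished tenth spans 14 semitones, and a major ninth also spans 14 semitones — they're enharmonic.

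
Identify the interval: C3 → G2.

perfect 4th

Descending from C3 to G2 is the same interval as ascending G2 to C3.
G to C spans four letter names (G-A-B-C): a fourth.
G2 to C3 is 5 semitones, matching the perfect fourth exactly, so the quality is perfect.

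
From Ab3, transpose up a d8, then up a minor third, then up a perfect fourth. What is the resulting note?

A diminished octave up from Ab3 is Abb4.
Abb4 up a minor third → Cbb5 (3 semitones).
Up a perfect fourth from Cbb5: Fbb5 (5 semitones up).

Fbb5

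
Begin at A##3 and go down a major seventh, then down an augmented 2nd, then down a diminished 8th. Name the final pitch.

A#1

A major seventh down from A##3 is B#2.
An augmented second down from B#2 is A2.
A2 down a diminished octave → A#1 (11 semitones).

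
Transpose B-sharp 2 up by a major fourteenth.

Counting seven letter names plus an octave up from B lands on A.
Moving 23 semitones up from B#2 (the size of a major fourteenth) reaches A##4.

A-double-sharp 4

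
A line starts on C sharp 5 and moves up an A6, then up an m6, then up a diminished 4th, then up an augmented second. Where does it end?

An augmented sixth up from C#5 is A##5.
Up a minor sixth from A##5: F##6 (8 semitones up).
Up a diminished fourth from F##6: B6 (4 semitones up).
An augmented second up from B6 is C##7.

C double-sharp 7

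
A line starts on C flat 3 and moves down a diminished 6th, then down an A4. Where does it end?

B flat 1

A diminished sixth down from Cb3 is E2.
Down an augmented fourth from E2: Bb1 (6 semitones down).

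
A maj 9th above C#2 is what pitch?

Counting two letter names plus an octave up from C lands on D.
Moving 14 semitones up from C#2 (the size of a major ninth) reaches D#3.

D#3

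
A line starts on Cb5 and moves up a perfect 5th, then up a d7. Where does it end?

Fbb6

Cb5 up a perfect fifth → Gb5 (7 semitones).
Gb5 up a diminished seventh → Fbb6 (9 semitones).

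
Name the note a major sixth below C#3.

Six letter names down from C: E.
A major sixth spans 9 semitones, so from C#3 the target pitch is E2.

E2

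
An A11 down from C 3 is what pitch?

G-flat 1

Four letters down from C (plus an octave) reaches G.
An augmented eleventh is 18 semitones; 18 semitones down from C3 gives Gb1.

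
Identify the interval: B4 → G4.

M3

Descending from B4 to G4 is the same interval as ascending G4 to B4.
G to B spans three letter names (G-A-B): a third.
G4 to B4 is 4 semitones, matching the major third exactly, so the quality is major.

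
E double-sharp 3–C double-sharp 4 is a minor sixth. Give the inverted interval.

major third

Inverted interval numbers add to nine, so a sixth pairs with a third (6 + 3 = 9).
Quality inverts too: minor becomes major. That makes the inversion a major third.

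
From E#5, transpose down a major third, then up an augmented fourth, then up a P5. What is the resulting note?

C##6

A major third down from E#5 is C#5.
C#5 up an augmented fourth → F##5 (6 semitones).
Up a perfect fifth from F##5: C##6 (7 semitones up).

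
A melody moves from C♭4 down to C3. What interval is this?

Descending from Cb4 to C3 is the same interval as ascending C3 to Cb4.
C to C is the same letter name, plus an octave, so the interval is some kind of octave.
The perfect octave is 12 semitones; here we have 11, one semitone narrower: diminished.

diminished 8th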